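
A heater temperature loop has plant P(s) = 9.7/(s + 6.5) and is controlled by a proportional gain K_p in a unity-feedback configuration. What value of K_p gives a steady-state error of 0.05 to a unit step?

The loop is type 0, so e_ss(step) = 1/(1 + K_pos) with K_pos = K_p·P(0).
P(0) = 1.492. Require 1/(1 + K_p·1.492) = 0.05, so 1 + 1.492·K_p = 20.
K_p = (20 − 1)/1.492 = 12.7.

K_p = 12.7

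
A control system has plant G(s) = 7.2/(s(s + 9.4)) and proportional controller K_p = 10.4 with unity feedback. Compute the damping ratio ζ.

With unity feedback the closed-loop characteristic equation is s² + 9.4s + 10.4·7.2 = s² + 9.4s + 74.88 = 0.
Matching s² + 2ζω_n s + ω_n²: ω_n = √74.88 = 8.653 rad/s and 2ζω_n = 9.4, so ζ = 9.4/(2·8.653) = 0.543.

ζ = 0.543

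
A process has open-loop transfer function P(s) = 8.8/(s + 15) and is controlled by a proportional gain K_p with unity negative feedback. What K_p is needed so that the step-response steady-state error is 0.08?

For a type-0 loop with proportional control, e_ss = 1/(1 + K_p·P(0)).
P(0) = 0.5867. Require 1/(1 + K_p·0.5867) = 0.08, so 1 + 0.5867·K_p = 12.5.
K_p = (12.5 − 1)/0.5867 = 19.6.

K_p = 19.6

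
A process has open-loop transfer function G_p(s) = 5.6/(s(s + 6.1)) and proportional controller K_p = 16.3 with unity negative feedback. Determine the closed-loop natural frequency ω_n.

1 + K_p·G_p(s) = 0 gives s² + 6.1s + 91.28 = 0.
So ω_n² = 91.28 ⇒ ω_n = 9.554 rad/s, and ζ = 6.1/(2ω_n) = 0.319.

ω_n = 9.55 rad/s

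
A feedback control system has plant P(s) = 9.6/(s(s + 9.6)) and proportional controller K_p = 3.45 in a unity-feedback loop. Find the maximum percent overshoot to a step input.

0.865%

The closed-loop denominator s² + 9.6s + 33.12 gives ω_n = √33.12 = 5.755 and ζ = 9.6/(2ω_n) = 0.8341.
%OS = 100·exp(−πζ/√(1−ζ²)) = 100·exp(−π·0.8341/√0.3043) = 0.865%.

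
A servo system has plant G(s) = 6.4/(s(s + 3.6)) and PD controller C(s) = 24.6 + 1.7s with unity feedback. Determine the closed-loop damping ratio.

ζ = 0.577

Forward path: (24.6 + 1.7s)·6.4/(s(s+3.6)). The closed-loop characteristic equation is s² + (3.6 + 6.4·1.7)s + 6.4·24.6 = 0.
That is s² + 14.48s + 157.4 = 0, so ω_n = 12.55 rad/s and ζ = 14.48/(2·12.55) = 0.577.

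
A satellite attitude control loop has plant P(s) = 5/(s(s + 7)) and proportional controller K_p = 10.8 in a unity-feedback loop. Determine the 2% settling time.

T_s ≈ 1.14 s

Closed-loop characteristic equation: s² + 7s + 54 = 0, so ω_n = 7.348 rad/s and ζ = 7/(2·7.348) = 0.4763.
2% settling time T_s ≈ 4/(ζω_n) = 4/3.5 = 1.14 s.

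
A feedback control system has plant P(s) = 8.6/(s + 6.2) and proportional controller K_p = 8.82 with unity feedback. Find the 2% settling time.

Closed-loop transfer function: T(s) = K_p·P(s)/(1 + K_p·P(s)) = 75.85/(s + 6.2 + 75.85) = 75.85/(s + 82.05).
Time constant τ = 1/82.05 = 0.01219 s, so the 2% settling time is about 4τ = 0.0487 s.

T_s ≈ 0.0487 s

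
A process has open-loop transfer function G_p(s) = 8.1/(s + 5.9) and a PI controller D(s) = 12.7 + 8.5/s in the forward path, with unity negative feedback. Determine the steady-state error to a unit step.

0

The open loop D(s)G_p(s) has a pole at the origin (type 1), so the static position error constant is infinite and e_ss = 1/(1+∞) = 0.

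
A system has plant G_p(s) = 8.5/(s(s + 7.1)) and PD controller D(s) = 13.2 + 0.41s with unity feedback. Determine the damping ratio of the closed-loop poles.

ζ = 0.5

Forward path: (13.2 + 0.41s)·8.5/(s(s+7.1)). The closed-loop characteristic equation is s² + (7.1 + 8.5·0.41)s + 8.5·13.2 = 0.
That is s² + 10.58s + 112.2 = 0, so ω_n = 10.59 rad/s and ζ = 10.58/(2·10.59) = 0.4996.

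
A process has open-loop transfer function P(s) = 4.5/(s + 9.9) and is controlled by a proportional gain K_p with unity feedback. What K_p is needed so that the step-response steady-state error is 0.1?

K_p = 19.8

Steady-state error for a unit step on this type-0 loop is 1/(1 + K_p·P(0)).
P(0) = 0.4545. Require 1/(1 + K_p·0.4545) = 0.1, so 1 + 0.4545·K_p = 10.
K_p = (10 − 1)/0.4545 = 19.8.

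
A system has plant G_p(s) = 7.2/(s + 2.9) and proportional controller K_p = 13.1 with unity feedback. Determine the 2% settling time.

T_s ≈ 0.0411 s

Closed-loop transfer function: T(s) = K_p·G_p(s)/(1 + K_p·G_p(s)) = 94.32/(s + 2.9 + 94.32) = 94.32/(s + 97.22).
Time constant τ = 1/97.22 = 0.01029 s, so the 2% settling time is about 4τ = 0.0411 s.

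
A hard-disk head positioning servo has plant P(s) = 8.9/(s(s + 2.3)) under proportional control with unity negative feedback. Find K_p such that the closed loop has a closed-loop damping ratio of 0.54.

Closed-loop characteristic equation: s² + 2.3s + K_p·8.9 = 0.
So ω_n = √(8.9K_p) and 2ζω_n = 2.3, giving ζ = 2.3/(2√(8.9K_p)).
Setting ζ = 0.54: √(8.9K_p) = 2.3/(2·0.54) = 2.13, so K_p = 4.535/8.9 = 0.51.

K_p = 0.51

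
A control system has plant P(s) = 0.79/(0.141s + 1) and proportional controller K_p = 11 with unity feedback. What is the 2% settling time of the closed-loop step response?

Closed loop: T(s) = K_p·P/(1+K_p·P) = 8.69/(0.141s + 1 + 8.69), with pole at s = −(1 + 8.69)/0.141 = −68.72.
τ = 1/68.72 = 0.01455 s, so 2% settling time ≈ 4τ = 0.0582 s.

T_s ≈ 0.0582 s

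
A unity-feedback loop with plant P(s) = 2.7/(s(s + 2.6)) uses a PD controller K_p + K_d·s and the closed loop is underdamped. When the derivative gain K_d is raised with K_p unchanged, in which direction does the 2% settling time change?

Characteristic equation s² + (2.6 + 2.7K_d)s + 2.7K_p = 0: raising K_d increases ζω_n = (2.6+2.7K_d)/2 while the loop stays underdamped, so T_s ≈ 4/(ζω_n) decreases.

decrease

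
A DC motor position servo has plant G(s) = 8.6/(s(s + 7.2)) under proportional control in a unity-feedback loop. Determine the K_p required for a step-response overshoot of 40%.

From %OS = 100·exp(−πζ/√(1−ζ²)) = 40%, ζ = −ln(0.4)/√(π²+ln²(0.4)) = 0.28.
Characteristic equation s² + 7.2s + 8.6K_p = 0 gives ζ = 7.2/(2√(8.6K_p)).
Setting ζ = 0.28: √(8.6K_p) = 7.2/(2·0.28) = 12.86, so K_p = 165.3/8.6 = 19.2.

K_p = 19.2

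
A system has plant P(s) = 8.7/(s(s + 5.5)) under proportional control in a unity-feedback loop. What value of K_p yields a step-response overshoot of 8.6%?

K_p = 2.29

From %OS = 100·exp(−πζ/√(1−ζ²)) = 8.6%, ζ = −ln(0.086)/√(π²+ln²(0.086)) = 0.6155.
Characteristic equation s² + 5.5s + 8.7K_p = 0 gives ζ = 5.5/(2√(8.7K_p)).
Setting ζ = 0.6155: √(8.7K_p) = 5.5/(2·0.6155) = 4.468, so K_p = 19.96/8.7 = 2.29.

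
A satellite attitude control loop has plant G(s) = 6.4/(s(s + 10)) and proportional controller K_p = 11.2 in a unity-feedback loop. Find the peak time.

Closed-loop characteristic equation: s² + 10s + 71.68 = 0, so ω_n = 8.466 rad/s and ζ = 10/(2·8.466) = 0.5906.
Damped frequency ω_d = ω_n√(1−ζ²) = 6.832 rad/s, so peak time T_p = π/ω_d = 0.46 s.

T_p = 0.46 s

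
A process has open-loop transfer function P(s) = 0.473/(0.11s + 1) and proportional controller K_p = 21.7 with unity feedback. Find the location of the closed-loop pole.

s = -102.4

Closed loop: T(s) = K_p·P/(1+K_p·P) = 10.26/(0.11s + 1 + 10.26), with pole at s = −(1 + 10.26)/0.11 = −102.4.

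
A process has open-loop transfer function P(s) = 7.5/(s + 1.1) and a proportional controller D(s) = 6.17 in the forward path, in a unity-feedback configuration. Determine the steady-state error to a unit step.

The loop is type 0. Static position error constant K_pos = D(0)·P(0) = 6.17·6.818 = 42.07.
Steady-state error to a unit step: e_ss = 1/(1+K_pos) = 1/43.07 = 0.0232.

0.0232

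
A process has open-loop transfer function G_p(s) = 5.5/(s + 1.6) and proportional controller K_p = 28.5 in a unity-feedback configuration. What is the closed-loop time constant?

τ = 0.00632 s

Closed-loop transfer function: T(s) = K_p·G_p(s)/(1 + K_p·G_p(s)) = 156.8/(s + 1.6 + 156.8) = 156.8/(s + 158.3).
Time constant τ = 1/158.3 = 0.00632 s.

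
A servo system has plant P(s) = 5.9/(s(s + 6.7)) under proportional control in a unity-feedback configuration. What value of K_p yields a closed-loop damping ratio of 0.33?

K_p = 17.5

Closed-loop characteristic equation: s² + 6.7s + K_p·5.9 = 0.
So ω_n = √(5.9K_p) and 2ζω_n = 6.7, giving ζ = 6.7/(2√(5.9K_p)).
Setting ζ = 0.33: √(5.9K_p) = 6.7/(2·0.33) = 10.15, so K_p = 103.1/5.9 = 17.5.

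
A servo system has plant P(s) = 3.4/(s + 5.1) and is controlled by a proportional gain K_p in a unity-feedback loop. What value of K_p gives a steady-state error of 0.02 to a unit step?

The loop is type 0, so e_ss(step) = 1/(1 + K_pos) with K_pos = K_p·P(0).
P(0) = 0.6667. Require 1/(1 + K_p·0.6667) = 0.02, so 1 + 0.6667·K_p = 50.
K_p = (50 − 1)/0.6667 = 73.5.

K_p = 73.5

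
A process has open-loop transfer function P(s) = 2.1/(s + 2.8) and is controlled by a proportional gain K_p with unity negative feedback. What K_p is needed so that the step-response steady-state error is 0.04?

K_p = 32

For a type-0 loop with proportional control, e_ss = 1/(1 + K_p·P(0)).
P(0) = 0.75. Require 1/(1 + K_p·0.75) = 0.04, so 1 + 0.75·K_p = 25.
K_p = (25 − 1)/0.75 = 32.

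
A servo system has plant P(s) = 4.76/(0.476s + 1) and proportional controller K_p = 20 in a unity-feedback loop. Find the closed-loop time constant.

Closed loop: T(s) = K_p·P/(1+K_p·P) = 95.2/(0.476s + 1 + 95.2), with pole at s = −(1 + 95.2)/0.476 = −202.1.
Closed-loop time constant τ = 1/202.1 = 0.00495 s.

τ = 0.00495 s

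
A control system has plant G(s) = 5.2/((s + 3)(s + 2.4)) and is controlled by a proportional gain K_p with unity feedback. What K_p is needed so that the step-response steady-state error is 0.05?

For a type-0 loop with proportional control, e_ss = 1/(1 + K_p·G(0)).
G(0) = 0.7222. Require 1/(1 + K_p·0.7222) = 0.05, so 1 + 0.7222·K_p = 20.
K_p = (20 − 1)/0.7222 = 26.3.

K_p = 26.3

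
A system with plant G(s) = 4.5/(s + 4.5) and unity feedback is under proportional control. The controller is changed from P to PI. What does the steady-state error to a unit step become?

The integrator makes K_pos = lim_{s→0} C(s)G(s) infinite, so e_ss = 1/(1+K_pos) = 0.

0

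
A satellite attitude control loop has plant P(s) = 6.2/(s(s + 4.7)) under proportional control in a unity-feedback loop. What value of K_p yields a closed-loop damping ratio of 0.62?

Closed-loop characteristic equation: s² + 4.7s + K_p·6.2 = 0.
So ω_n = √(6.2K_p) and 2ζω_n = 4.7, giving ζ = 4.7/(2√(6.2K_p)).
Setting ζ = 0.62: √(6.2K_p) = 4.7/(2·0.62) = 3.79, so K_p = 14.37/6.2 = 2.32.

K_p = 2.32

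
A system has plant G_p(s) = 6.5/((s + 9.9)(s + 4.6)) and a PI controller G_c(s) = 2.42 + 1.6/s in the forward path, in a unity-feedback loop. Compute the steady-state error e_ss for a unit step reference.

0

The open loop G_c(s)G_p(s) has a pole at the origin (type 1), so the static position error constant is infinite and e_ss = 1/(1+∞) = 0.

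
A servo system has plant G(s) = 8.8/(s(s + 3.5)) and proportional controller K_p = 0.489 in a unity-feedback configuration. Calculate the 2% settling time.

Closed-loop characteristic equation: s² + 3.5s + 4.303 = 0, so ω_n = 2.074 rad/s and ζ = 3.5/(2·2.074) = 0.8436.
2% settling time T_s ≈ 4/(ζω_n) = 4/1.75 = 2.29 s.

T_s ≈ 2.29 s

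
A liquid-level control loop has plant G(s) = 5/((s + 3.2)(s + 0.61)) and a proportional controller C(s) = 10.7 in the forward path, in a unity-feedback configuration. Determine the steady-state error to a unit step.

0.0352

The loop is type 0. Static position error constant K_pos = C(0)·G(0) = 10.7·2.561 = 27.41.
Steady-state error to a unit step: e_ss = 1/(1+K_pos) = 1/28.41 = 0.0352.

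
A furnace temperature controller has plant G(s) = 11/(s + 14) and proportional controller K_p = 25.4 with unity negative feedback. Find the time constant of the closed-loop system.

Closed-loop transfer function: T(s) = K_p·G(s)/(1 + K_p·G(s)) = 279.4/(s + 14 + 279.4) = 279.4/(s + 293.4).
Time constant τ = 1/293.4 = 0.00341 s.

τ = 0.00341 s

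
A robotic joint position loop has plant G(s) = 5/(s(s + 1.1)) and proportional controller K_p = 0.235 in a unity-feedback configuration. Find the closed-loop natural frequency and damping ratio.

ω_n = 1.08 rad/s, ζ = 0.507

With unity feedback the closed-loop characteristic equation is s² + 1.1s + 0.235·5 = s² + 1.1s + 1.175 = 0.
So ω_n² = 1.175 ⇒ ω_n = 1.084 rad/s, and ζ = 1.1/(2ω_n) = 0.507.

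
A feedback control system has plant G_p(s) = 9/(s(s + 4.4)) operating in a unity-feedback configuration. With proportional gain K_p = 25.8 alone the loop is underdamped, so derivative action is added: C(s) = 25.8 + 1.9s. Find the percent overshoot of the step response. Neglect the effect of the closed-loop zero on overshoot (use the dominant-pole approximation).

4.38%

Forward path: (25.8 + 1.9s)·9/(s(s+4.4)). The closed-loop characteristic equation is s² + (4.4 + 9·1.9)s + 9·25.8 = 0.
That is s² + 21.5s + 232.2 = 0, so ω_n = 15.24 rad/s and ζ = 21.5/(2·15.24) = 0.7055.
%OS = 100·exp(−πζ/√(1−ζ²)) = 4.38%.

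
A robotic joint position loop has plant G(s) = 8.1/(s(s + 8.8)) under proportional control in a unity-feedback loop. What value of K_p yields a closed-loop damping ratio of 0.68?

Closed-loop characteristic equation: s² + 8.8s + K_p·8.1 = 0.
So ω_n = √(8.1K_p) and 2ζω_n = 8.8, giving ζ = 8.8/(2√(8.1K_p)).
Setting ζ = 0.68: √(8.1K_p) = 8.8/(2·0.68) = 6.471, so K_p = 41.87/8.1 = 5.17.

K_p = 5.17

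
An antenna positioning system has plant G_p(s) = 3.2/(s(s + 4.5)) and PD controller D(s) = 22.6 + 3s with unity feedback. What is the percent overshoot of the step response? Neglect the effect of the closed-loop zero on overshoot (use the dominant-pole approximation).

Forward path: (22.6 + 3s)·3.2/(s(s+4.5)). The closed-loop characteristic equation is s² + (4.5 + 3.2·3)s + 3.2·22.6 = 0.
That is s² + 14.1s + 72.32 = 0, so ω_n = 8.504 rad/s and ζ = 14.1/(2·8.504) = 0.829.
%OS = 100·exp(−πζ/√(1−ζ²)) = 0.949%.

0.949%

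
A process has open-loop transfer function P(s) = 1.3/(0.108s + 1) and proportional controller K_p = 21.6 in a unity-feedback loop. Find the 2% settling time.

T_s ≈ 0.0149 s

Closed loop: T(s) = K_p·P/(1+K_p·P) = 28.08/(0.108s + 1 + 28.08), with pole at s = −(1 + 28.08)/0.108 = −269.3.
τ = 1/269.3 = 0.003714 s, so 2% settling time ≈ 4τ = 0.0149 s.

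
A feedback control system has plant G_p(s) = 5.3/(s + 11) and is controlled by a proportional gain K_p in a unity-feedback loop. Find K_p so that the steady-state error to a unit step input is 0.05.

K_p = 39.4

The loop is type 0, so e_ss(step) = 1/(1 + K_pos) with K_pos = K_p·G_p(0).
G_p(0) = 0.4818. Require 1/(1 + K_p·0.4818) = 0.05, so 1 + 0.4818·K_p = 20.
K_p = (20 − 1)/0.4818 = 39.4.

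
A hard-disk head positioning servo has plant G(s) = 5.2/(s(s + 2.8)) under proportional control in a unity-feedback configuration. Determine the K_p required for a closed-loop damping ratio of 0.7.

Closed-loop characteristic equation: s² + 2.8s + K_p·5.2 = 0.
So ω_n = √(5.2K_p) and 2ζω_n = 2.8, giving ζ = 2.8/(2√(5.2K_p)).
Setting ζ = 0.7: √(5.2K_p) = 2.8/(2·0.7) = 2, so K_p = 4/5.2 = 0.769.

K_p = 0.769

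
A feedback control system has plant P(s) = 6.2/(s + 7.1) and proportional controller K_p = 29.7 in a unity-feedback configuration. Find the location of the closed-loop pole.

s = -191.2

Closed-loop transfer function: T(s) = K_p·P(s)/(1 + K_p·P(s)) = 184.1/(s + 7.1 + 184.1) = 184.1/(s + 191.2).
The closed-loop pole is at s = −191.2.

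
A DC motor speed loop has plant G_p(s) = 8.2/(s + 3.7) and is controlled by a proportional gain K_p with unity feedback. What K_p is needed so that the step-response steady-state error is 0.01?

Steady-state error for a unit step on this type-0 loop is 1/(1 + K_p·G_p(0)).
G_p(0) = 2.216. Require 1/(1 + K_p·2.216) = 0.01, so 1 + 2.216·K_p = 100.
K_p = (100 − 1)/2.216 = 44.7.

K_p = 44.7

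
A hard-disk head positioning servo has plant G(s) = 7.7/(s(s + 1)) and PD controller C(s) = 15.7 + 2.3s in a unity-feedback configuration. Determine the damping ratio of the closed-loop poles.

ζ = 0.851

Forward path: (15.7 + 2.3s)·7.7/(s(s+1)). The closed-loop characteristic equation is s² + (1 + 7.7·2.3)s + 7.7·15.7 = 0.
That is s² + 18.71s + 120.9 = 0, so ω_n = 10.99 rad/s and ζ = 18.71/(2·10.99) = 0.8508.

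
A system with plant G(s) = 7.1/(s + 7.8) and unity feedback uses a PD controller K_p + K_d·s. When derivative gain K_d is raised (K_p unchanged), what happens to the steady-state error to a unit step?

unchanged

K_d affects only the transient (the s-coefficient); the DC loop gain, and hence e_ss, depends only on K_p.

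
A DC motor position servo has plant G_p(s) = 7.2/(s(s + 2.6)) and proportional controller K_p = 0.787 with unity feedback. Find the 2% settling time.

T_s ≈ 3.08 s

Closed-loop characteristic equation: s² + 2.6s + 5.666 = 0, so ω_n = 2.38 rad/s and ζ = 2.6/(2·2.38) = 0.5461.
2% settling time T_s ≈ 4/(ζω_n) = 4/1.3 = 3.08 s.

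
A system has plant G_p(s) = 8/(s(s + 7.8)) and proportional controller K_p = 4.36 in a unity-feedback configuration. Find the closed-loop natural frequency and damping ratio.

1 + K_p·G_p(s) = 0 gives s² + 7.8s + 34.88 = 0.
So ω_n² = 34.88 ⇒ ω_n = 5.906 rad/s, and ζ = 7.8/(2ω_n) = 0.66.

ω_n = 5.91 rad/s, ζ = 0.66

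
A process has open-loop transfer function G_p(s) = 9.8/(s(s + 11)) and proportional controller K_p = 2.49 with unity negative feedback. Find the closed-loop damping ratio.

ζ = 1.11

The closed-loop denominator is s(s+11) + 2.49·9.8 = s² + 11s + 24.4.
Matching s² + 2ζω_n s + ω_n²: ω_n = √24.4 = 4.94 rad/s and 2ζω_n = 11, so ζ = 11/(2·4.94) = 1.11.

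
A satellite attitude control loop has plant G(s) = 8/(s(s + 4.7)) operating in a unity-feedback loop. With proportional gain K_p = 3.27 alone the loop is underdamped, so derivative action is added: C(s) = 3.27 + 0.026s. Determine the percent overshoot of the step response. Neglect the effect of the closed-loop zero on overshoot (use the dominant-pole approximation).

Forward path: (3.27 + 0.026s)·8/(s(s+4.7)). The closed-loop characteristic equation is s² + (4.7 + 8·0.026)s + 8·3.27 = 0.
That is s² + 4.908s + 26.16 = 0, so ω_n = 5.115 rad/s and ζ = 4.908/(2·5.115) = 0.4798.
%OS = 100·exp(−πζ/√(1−ζ²)) = 17.9%.

17.9%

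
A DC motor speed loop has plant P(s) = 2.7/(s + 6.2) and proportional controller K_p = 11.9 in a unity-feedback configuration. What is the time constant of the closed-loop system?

τ = 0.0261 s

Closed-loop transfer function: T(s) = K_p·P(s)/(1 + K_p·P(s)) = 32.13/(s + 6.2 + 32.13) = 32.13/(s + 38.33).
Time constant τ = 1/38.33 = 0.0261 s.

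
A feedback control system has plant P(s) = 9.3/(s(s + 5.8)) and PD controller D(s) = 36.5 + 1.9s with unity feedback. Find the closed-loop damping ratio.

Forward path: (36.5 + 1.9s)·9.3/(s(s+5.8)). The closed-loop characteristic equation is s² + (5.8 + 9.3·1.9)s + 9.3·36.5 = 0.
That is s² + 23.47s + 339.5 = 0, so ω_n = 18.42 rad/s and ζ = 23.47/(2·18.42) = 0.6369.

ζ = 0.637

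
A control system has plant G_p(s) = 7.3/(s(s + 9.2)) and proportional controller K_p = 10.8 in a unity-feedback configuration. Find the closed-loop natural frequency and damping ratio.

ω_n = 8.88 rad/s, ζ = 0.518

The closed-loop denominator is s(s+9.2) + 10.8·7.3 = s² + 9.2s + 78.84.
So ω_n² = 78.84 ⇒ ω_n = 8.879 rad/s, and ζ = 9.2/(2ω_n) = 0.518.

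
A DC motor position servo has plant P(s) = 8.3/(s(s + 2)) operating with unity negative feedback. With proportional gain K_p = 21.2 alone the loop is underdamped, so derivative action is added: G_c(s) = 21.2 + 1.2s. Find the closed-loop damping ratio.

ζ = 0.451

Forward path: (21.2 + 1.2s)·8.3/(s(s+2)). The closed-loop characteristic equation is s² + (2 + 8.3·1.2)s + 8.3·21.2 = 0.
That is s² + 11.96s + 176 = 0, so ω_n = 13.26 rad/s and ζ = 11.96/(2·13.26) = 0.4508.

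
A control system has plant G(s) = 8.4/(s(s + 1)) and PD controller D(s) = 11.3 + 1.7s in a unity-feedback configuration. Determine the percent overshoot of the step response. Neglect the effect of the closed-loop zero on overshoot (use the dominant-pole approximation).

1.89%

Forward path: (11.3 + 1.7s)·8.4/(s(s+1)). The closed-loop characteristic equation is s² + (1 + 8.4·1.7)s + 8.4·11.3 = 0.
That is s² + 15.28s + 94.92 = 0, so ω_n = 9.743 rad/s and ζ = 15.28/(2·9.743) = 0.7842.
%OS = 100·exp(−πζ/√(1−ζ²)) = 1.89%.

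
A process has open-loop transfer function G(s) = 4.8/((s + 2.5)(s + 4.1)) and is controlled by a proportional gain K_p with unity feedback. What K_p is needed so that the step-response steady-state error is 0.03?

K_p = 69

For a type-0 loop with proportional control, e_ss = 1/(1 + K_p·G(0)).
G(0) = 0.4683. Require 1/(1 + K_p·0.4683) = 0.03, so 1 + 0.4683·K_p = 33.33.
K_p = (33.33 − 1)/0.4683 = 69.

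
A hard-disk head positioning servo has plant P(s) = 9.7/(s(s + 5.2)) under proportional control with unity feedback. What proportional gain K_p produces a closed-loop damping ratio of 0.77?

K_p = 1.18

Closed-loop characteristic equation: s² + 5.2s + K_p·9.7 = 0.
So ω_n = √(9.7K_p) and 2ζω_n = 5.2, giving ζ = 5.2/(2√(9.7K_p)).
Setting ζ = 0.77: √(9.7K_p) = 5.2/(2·0.77) = 3.377, so K_p = 11.4/9.7 = 1.18.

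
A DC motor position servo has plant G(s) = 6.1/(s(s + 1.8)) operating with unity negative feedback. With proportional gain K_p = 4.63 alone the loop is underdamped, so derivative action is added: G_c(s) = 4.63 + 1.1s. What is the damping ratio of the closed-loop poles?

Forward path: (4.63 + 1.1s)·6.1/(s(s+1.8)). The closed-loop characteristic equation is s² + (1.8 + 6.1·1.1)s + 6.1·4.63 = 0.
That is s² + 8.51s + 28.24 = 0, so ω_n = 5.314 rad/s and ζ = 8.51/(2·5.314) = 0.8007.

ζ = 0.801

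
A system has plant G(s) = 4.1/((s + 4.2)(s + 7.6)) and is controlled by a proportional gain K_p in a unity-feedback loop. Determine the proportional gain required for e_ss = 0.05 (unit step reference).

Steady-state error for a unit step on this type-0 loop is 1/(1 + K_p·G(0)).
G(0) = 0.1284. Require 1/(1 + K_p·0.1284) = 0.05, so 1 + 0.1284·K_p = 20.
K_p = (20 − 1)/0.1284 = 148.

K_p = 148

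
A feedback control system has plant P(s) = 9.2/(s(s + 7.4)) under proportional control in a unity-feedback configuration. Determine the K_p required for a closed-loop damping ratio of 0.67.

Closed-loop characteristic equation: s² + 7.4s + K_p·9.2 = 0.
So ω_n = √(9.2K_p) and 2ζω_n = 7.4, giving ζ = 7.4/(2√(9.2K_p)).
Setting ζ = 0.67: √(9.2K_p) = 7.4/(2·0.67) = 5.522, so K_p = 30.5/9.2 = 3.31.

K_p = 3.31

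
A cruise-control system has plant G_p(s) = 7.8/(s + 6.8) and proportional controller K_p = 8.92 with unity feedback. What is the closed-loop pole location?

Closed-loop transfer function: T(s) = K_p·G_p(s)/(1 + K_p·G_p(s)) = 69.58/(s + 6.8 + 69.58) = 69.58/(s + 76.38).
The closed-loop pole is at s = −76.38.

s = -76.38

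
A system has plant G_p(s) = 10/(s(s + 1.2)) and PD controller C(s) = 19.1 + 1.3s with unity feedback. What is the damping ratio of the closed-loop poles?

Forward path: (19.1 + 1.3s)·10/(s(s+1.2)). The closed-loop characteristic equation is s² + (1.2 + 10·1.3)s + 10·19.1 = 0.
That is s² + 14.2s + 191 = 0, so ω_n = 13.82 rad/s and ζ = 14.2/(2·13.82) = 0.5137.

ζ = 0.514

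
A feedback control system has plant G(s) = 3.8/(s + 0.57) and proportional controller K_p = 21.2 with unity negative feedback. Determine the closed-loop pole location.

s = -81.13

Closed-loop transfer function: T(s) = K_p·G(s)/(1 + K_p·G(s)) = 80.56/(s + 0.57 + 80.56) = 80.56/(s + 81.13).
The closed-loop pole is at s = −81.13.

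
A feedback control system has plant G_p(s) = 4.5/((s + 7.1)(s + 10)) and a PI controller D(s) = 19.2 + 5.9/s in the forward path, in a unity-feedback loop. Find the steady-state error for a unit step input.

The open loop D(s)G_p(s) has a pole at the origin (type 1), so the static position error constant is infinite and e_ss = 1/(1+∞) = 0.

0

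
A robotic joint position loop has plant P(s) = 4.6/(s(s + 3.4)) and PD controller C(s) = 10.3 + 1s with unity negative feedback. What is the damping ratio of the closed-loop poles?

ζ = 0.581

Forward path: (10.3 + 1s)·4.6/(s(s+3.4)). The closed-loop characteristic equation is s² + (3.4 + 4.6·1)s + 4.6·10.3 = 0.
That is s² + 8s + 47.38 = 0, so ω_n = 6.883 rad/s and ζ = 8/(2·6.883) = 0.5811.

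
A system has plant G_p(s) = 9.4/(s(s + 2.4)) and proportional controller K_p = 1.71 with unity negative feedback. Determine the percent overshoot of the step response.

37.3%

From 1 + K_pG_p(s) = 0: s² + 2.4s + 16.07 = 0 ⇒ ω_n = 4.009, ζ = 0.2993.
%OS = 100·exp(−πζ/√(1−ζ²)) = 100·exp(−π·0.2993/√0.9104) = 37.3%.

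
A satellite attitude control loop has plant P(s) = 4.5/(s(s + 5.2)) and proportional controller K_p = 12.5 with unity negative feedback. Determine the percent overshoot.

31.3%

From 1 + K_pP(s) = 0: s² + 5.2s + 56.25 = 0 ⇒ ω_n = 7.5, ζ = 0.3467.
%OS = 100·exp(−πζ/√(1−ζ²)) = 100·exp(−π·0.3467/√0.8798) = 31.3%.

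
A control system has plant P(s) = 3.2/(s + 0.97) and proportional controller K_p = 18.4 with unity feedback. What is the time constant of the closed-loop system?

Closed-loop transfer function: T(s) = K_p·P(s)/(1 + K_p·P(s)) = 58.88/(s + 0.97 + 58.88) = 58.88/(s + 59.85).
Time constant τ = 1/59.85 = 0.0167 s.

τ = 0.0167 s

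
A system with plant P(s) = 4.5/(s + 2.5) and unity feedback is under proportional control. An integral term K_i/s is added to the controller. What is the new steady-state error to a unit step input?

Adding integral action puts a pole at s = 0 in the forward path, raising the system type to 1; a type-1 loop has zero steady-state error to a step.

0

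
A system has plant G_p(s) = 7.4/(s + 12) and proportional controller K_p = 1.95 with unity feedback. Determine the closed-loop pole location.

s = -26.43

Closed-loop transfer function: T(s) = K_p·G_p(s)/(1 + K_p·G_p(s)) = 14.43/(s + 12 + 14.43) = 14.43/(s + 26.43).
The closed-loop pole is at s = −26.43.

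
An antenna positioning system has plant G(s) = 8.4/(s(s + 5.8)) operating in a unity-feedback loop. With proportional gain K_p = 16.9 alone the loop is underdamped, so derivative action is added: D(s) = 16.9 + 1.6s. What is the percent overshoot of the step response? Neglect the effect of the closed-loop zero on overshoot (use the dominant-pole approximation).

1.36%

Forward path: (16.9 + 1.6s)·8.4/(s(s+5.8)). The closed-loop characteristic equation is s² + (5.8 + 8.4·1.6)s + 8.4·16.9 = 0.
That is s² + 19.24s + 142 = 0, so ω_n = 11.91 rad/s and ζ = 19.24/(2·11.91) = 0.8074.
%OS = 100·exp(−πζ/√(1−ζ²)) = 1.36%.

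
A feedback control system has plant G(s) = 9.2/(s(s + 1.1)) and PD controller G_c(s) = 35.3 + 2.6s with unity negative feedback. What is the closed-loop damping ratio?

Forward path: (35.3 + 2.6s)·9.2/(s(s+1.1)). The closed-loop characteristic equation is s² + (1.1 + 9.2·2.6)s + 9.2·35.3 = 0.
That is s² + 25.02s + 324.8 = 0, so ω_n = 18.02 rad/s and ζ = 25.02/(2·18.02) = 0.6942.

ζ = 0.694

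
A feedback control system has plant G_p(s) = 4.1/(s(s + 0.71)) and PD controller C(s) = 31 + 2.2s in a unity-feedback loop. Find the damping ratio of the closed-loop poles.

Forward path: (31 + 2.2s)·4.1/(s(s+0.71)). The closed-loop characteristic equation is s² + (0.71 + 4.1·2.2)s + 4.1·31 = 0.
That is s² + 9.73s + 127.1 = 0, so ω_n = 11.27 rad/s and ζ = 9.73/(2·11.27) = 0.4315.

ζ = 0.432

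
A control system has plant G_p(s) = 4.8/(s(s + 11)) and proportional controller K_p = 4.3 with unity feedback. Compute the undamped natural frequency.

With unity feedback the closed-loop characteristic equation is s² + 11s + 4.3·4.8 = s² + 11s + 20.64 = 0.
Matching s² + 2ζω_n s + ω_n²: ω_n = √20.64 = 4.543 rad/s and 2ζω_n = 11, so ζ = 11/(2·4.543) = 1.21.

ω_n = 4.54 rad/s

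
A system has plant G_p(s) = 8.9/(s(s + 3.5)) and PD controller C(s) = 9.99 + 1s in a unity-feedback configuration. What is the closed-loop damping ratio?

ζ = 0.658

Forward path: (9.99 + 1s)·8.9/(s(s+3.5)). The closed-loop characteristic equation is s² + (3.5 + 8.9·1)s + 8.9·9.99 = 0.
That is s² + 12.4s + 88.91 = 0, so ω_n = 9.429 rad/s and ζ = 12.4/(2·9.429) = 0.6575.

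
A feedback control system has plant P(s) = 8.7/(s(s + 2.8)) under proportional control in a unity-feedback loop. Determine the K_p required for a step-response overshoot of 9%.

K_p = 0.609

From %OS = 100·exp(−πζ/√(1−ζ²)) = 9%, ζ = −ln(0.09)/√(π²+ln²(0.09)) = 0.6083.
Characteristic equation s² + 2.8s + 8.7K_p = 0 gives ζ = 2.8/(2√(8.7K_p)).
Setting ζ = 0.6083: √(8.7K_p) = 2.8/(2·0.6083) = 2.301, so K_p = 5.296/8.7 = 0.609.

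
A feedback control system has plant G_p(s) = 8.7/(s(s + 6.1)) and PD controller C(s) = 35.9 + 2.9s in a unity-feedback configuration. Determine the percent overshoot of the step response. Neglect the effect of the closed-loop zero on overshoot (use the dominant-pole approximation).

0.244%

Forward path: (35.9 + 2.9s)·8.7/(s(s+6.1)). The closed-loop characteristic equation is s² + (6.1 + 8.7·2.9)s + 8.7·35.9 = 0.
That is s² + 31.33s + 312.3 = 0, so ω_n = 17.67 rad/s and ζ = 31.33/(2·17.67) = 0.8864.
%OS = 100·exp(−πζ/√(1−ζ²)) = 0.244%.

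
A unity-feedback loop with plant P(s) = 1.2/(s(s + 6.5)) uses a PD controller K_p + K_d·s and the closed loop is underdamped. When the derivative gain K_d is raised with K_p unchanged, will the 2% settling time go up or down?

Characteristic equation s² + (6.5 + 1.2K_d)s + 1.2K_p = 0: raising K_d increases ζω_n = (6.5+1.2K_d)/2 while the loop stays underdamped, so T_s ≈ 4/(ζω_n) decreases.

decrease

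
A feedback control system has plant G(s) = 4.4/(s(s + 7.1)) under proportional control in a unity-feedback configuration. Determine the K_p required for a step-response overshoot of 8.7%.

K_p = 7.61

From %OS = 100·exp(−πζ/√(1−ζ²)) = 8.7%, ζ = −ln(0.087)/√(π²+ln²(0.087)) = 0.6137.
Characteristic equation s² + 7.1s + 4.4K_p = 0 gives ζ = 7.1/(2√(4.4K_p)).
Setting ζ = 0.6137: √(4.4K_p) = 7.1/(2·0.6137) = 5.785, so K_p = 33.46/4.4 = 7.61.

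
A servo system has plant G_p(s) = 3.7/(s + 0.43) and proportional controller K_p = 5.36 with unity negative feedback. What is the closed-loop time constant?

Closed-loop transfer function: T(s) = K_p·G_p(s)/(1 + K_p·G_p(s)) = 19.83/(s + 0.43 + 19.83) = 19.83/(s + 20.26).
Time constant τ = 1/20.26 = 0.0494 s.

τ = 0.0494 s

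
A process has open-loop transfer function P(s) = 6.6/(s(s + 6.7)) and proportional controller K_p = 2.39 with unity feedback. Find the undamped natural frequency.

The closed-loop denominator is s(s+6.7) + 2.39·6.6 = s² + 6.7s + 15.77.
Matching s² + 2ζω_n s + ω_n²: ω_n = √15.77 = 3.972 rad/s and 2ζω_n = 6.7, so ζ = 6.7/(2·3.972) = 0.843.

ω_n = 3.97 rad/s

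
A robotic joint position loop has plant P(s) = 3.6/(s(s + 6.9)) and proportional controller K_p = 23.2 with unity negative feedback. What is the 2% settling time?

T_s ≈ 1.16 s

Closed-loop characteristic equation: s² + 6.9s + 83.52 = 0, so ω_n = 9.139 rad/s and ζ = 6.9/(2·9.139) = 0.3775.
2% settling time T_s ≈ 4/(ζω_n) = 4/3.45 = 1.16 s.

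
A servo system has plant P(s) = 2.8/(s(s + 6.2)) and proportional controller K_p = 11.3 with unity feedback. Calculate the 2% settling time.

The closed-loop denominator s² + 6.2s + 31.64 gives ω_n = √31.64 = 5.625 and ζ = 6.2/(2ω_n) = 0.5511.
2% settling time T_s ≈ 4/(ζω_n) = 4/3.1 = 1.29 s.

T_s ≈ 1.29 s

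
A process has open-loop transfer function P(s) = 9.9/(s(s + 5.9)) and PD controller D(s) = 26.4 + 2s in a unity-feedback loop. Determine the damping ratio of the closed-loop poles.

ζ = 0.795

Forward path: (26.4 + 2s)·9.9/(s(s+5.9)). The closed-loop characteristic equation is s² + (5.9 + 9.9·2)s + 9.9·26.4 = 0.
That is s² + 25.7s + 261.4 = 0, so ω_n = 16.17 rad/s and ζ = 25.7/(2·16.17) = 0.7948.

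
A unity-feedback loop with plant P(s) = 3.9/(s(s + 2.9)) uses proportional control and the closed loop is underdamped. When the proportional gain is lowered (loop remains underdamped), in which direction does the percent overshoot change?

ζ = 2.9/(2√(3.9K_p)) rises as K_p falls; higher damping means less overshoot.

decrease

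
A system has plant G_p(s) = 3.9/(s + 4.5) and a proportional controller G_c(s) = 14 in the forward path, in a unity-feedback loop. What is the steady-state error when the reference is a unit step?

The loop is type 0. Static position error constant K_pos = G_c(0)·G_p(0) = 14·0.8667 = 12.13.
Steady-state error to a unit step: e_ss = 1/(1+K_pos) = 1/13.13 = 0.0761.

0.0761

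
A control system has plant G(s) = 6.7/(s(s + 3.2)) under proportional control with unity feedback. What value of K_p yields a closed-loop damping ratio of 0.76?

Closed-loop characteristic equation: s² + 3.2s + K_p·6.7 = 0.
So ω_n = √(6.7K_p) and 2ζω_n = 3.2, giving ζ = 3.2/(2√(6.7K_p)).
Setting ζ = 0.76: √(6.7K_p) = 3.2/(2·0.76) = 2.105, so K_p = 4.432/6.7 = 0.662.

K_p = 0.662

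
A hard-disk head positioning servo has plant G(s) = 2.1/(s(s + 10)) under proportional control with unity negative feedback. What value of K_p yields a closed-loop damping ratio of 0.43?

K_p = 64.4

Closed-loop characteristic equation: s² + 10s + K_p·2.1 = 0.
So ω_n = √(2.1K_p) and 2ζω_n = 10, giving ζ = 10/(2√(2.1K_p)).
Setting ζ = 0.43: √(2.1K_p) = 10/(2·0.43) = 11.63, so K_p = 135.2/2.1 = 64.4.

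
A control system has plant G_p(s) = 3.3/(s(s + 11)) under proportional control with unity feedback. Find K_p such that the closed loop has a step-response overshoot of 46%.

From %OS = 100·exp(−πζ/√(1−ζ²)) = 46%, ζ = −ln(0.46)/√(π²+ln²(0.46)) = 0.24.
Characteristic equation s² + 11s + 3.3K_p = 0 gives ζ = 11/(2√(3.3K_p)).
Setting ζ = 0.24: √(3.3K_p) = 11/(2·0.24) = 22.92, so K_p = 525.4/3.3 = 159.

K_p = 159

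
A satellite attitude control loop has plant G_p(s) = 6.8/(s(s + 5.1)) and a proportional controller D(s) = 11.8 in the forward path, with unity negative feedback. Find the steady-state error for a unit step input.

0

The open loop D(s)G_p(s) has a pole at the origin (type 1), so the static position error constant is infinite and e_ss = 1/(1+∞) = 0.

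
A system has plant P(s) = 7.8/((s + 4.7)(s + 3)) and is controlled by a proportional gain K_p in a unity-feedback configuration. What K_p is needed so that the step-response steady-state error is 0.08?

K_p = 20.8

Steady-state error for a unit step on this type-0 loop is 1/(1 + K_p·P(0)).
P(0) = 0.5532. Require 1/(1 + K_p·0.5532) = 0.08, so 1 + 0.5532·K_p = 12.5.
K_p = (12.5 − 1)/0.5532 = 20.8.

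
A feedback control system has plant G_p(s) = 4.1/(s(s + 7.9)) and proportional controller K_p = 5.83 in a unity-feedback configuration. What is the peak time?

T_p = 1.09 s

From 1 + K_pG_p(s) = 0: s² + 7.9s + 23.9 = 0 ⇒ ω_n = 4.889, ζ = 0.8079.
Damped frequency ω_d = ω_n√(1−ζ²) = 2.881 rad/s, so peak time T_p = π/ω_d = 1.09 s.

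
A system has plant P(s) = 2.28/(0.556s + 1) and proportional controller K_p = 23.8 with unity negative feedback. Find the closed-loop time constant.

τ = 0.0101 s

Closed loop: T(s) = K_p·P/(1+K_p·P) = 54.26/(0.556s + 1 + 54.26), with pole at s = −(1 + 54.26)/0.556 = −99.4.
Closed-loop time constant τ = 1/99.4 = 0.0101 s.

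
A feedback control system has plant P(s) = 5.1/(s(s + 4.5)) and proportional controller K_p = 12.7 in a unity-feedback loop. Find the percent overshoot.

40.1%

The closed-loop denominator s² + 4.5s + 64.77 gives ω_n = √64.77 = 8.048 and ζ = 4.5/(2ω_n) = 0.2796.
%OS = 100·exp(−πζ/√(1−ζ²)) = 100·exp(−π·0.2796/√0.9218) = 40.1%.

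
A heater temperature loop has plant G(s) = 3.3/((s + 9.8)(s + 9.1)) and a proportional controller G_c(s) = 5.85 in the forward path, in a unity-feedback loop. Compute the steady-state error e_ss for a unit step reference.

The loop is type 0. Static position error constant K_pos = G_c(0)·G(0) = 5.85·0.037 = 0.2165.
Steady-state error to a unit step: e_ss = 1/(1+K_pos) = 1/1.216 = 0.822.

0.822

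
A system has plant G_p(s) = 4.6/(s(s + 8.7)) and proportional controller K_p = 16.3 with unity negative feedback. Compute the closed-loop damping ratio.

With unity feedback the closed-loop characteristic equation is s² + 8.7s + 16.3·4.6 = s² + 8.7s + 74.98 = 0.
Matching s² + 2ζω_n s + ω_n²: ω_n = √74.98 = 8.659 rad/s and 2ζω_n = 8.7, so ζ = 8.7/(2·8.659) = 0.502.

ζ = 0.502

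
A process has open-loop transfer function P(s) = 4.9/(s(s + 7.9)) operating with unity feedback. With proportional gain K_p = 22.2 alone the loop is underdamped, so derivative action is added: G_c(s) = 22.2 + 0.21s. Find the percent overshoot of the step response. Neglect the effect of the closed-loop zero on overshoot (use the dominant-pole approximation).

Forward path: (22.2 + 0.21s)·4.9/(s(s+7.9)). The closed-loop characteristic equation is s² + (7.9 + 4.9·0.21)s + 4.9·22.2 = 0.
That is s² + 8.929s + 108.8 = 0, so ω_n = 10.43 rad/s and ζ = 8.929/(2·10.43) = 0.4281.
%OS = 100·exp(−πζ/√(1−ζ²)) = 22.6%.

22.6%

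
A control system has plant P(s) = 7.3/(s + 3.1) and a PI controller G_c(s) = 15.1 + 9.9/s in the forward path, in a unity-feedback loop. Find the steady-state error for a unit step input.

The open loop G_c(s)P(s) has a pole at the origin (type 1), so the static position error constant is infinite and e_ss = 1/(1+∞) = 0.

0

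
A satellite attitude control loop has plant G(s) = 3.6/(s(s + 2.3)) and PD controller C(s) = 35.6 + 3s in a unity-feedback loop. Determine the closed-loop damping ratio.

ζ = 0.579

Forward path: (35.6 + 3s)·3.6/(s(s+2.3)). The closed-loop characteristic equation is s² + (2.3 + 3.6·3)s + 3.6·35.6 = 0.
That is s² + 13.1s + 128.2 = 0, so ω_n = 11.32 rad/s and ζ = 13.1/(2·11.32) = 0.5786.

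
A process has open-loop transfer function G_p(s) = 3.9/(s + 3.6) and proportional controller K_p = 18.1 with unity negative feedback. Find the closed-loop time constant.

τ = 0.0135 s

Closed-loop transfer function: T(s) = K_p·G_p(s)/(1 + K_p·G_p(s)) = 70.59/(s + 3.6 + 70.59) = 70.59/(s + 74.19).
Time constant τ = 1/74.19 = 0.0135 s.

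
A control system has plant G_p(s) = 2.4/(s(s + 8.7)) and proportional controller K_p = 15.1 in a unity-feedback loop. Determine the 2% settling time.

T_s ≈ 0.92 s

From 1 + K_pG_p(s) = 0: s² + 8.7s + 36.24 = 0 ⇒ ω_n = 6.02, ζ = 0.7226.
2% settling time T_s ≈ 4/(ζω_n) = 4/4.35 = 0.92 s.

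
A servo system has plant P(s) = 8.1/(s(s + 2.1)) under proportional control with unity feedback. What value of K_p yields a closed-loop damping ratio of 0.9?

Closed-loop characteristic equation: s² + 2.1s + K_p·8.1 = 0.
So ω_n = √(8.1K_p) and 2ζω_n = 2.1, giving ζ = 2.1/(2√(8.1K_p)).
Setting ζ = 0.9: √(8.1K_p) = 2.1/(2·0.9) = 1.167, so K_p = 1.361/8.1 = 0.168.

K_p = 0.168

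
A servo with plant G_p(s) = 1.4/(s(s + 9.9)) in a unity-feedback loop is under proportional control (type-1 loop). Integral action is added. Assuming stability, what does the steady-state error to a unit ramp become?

The integrator raises the loop to type 2, so K_v → ∞ and e_ss to a ramp is zero.

0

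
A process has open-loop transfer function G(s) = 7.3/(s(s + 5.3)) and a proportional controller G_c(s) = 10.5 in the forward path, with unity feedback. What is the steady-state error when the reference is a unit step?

The open loop G_c(s)G(s) has a pole at the origin (type 1), so the static position error constant is infinite and e_ss = 1/(1+∞) = 0.

0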